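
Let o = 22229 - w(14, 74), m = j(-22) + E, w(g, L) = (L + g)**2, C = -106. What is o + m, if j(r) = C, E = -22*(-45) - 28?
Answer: 15341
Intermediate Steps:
E = 962 (E = 990 - 28 = 962)
j(r) = -106
m = 856 (m = -106 + 962 = 856)
o = 14485 (o = 22229 - (74 + 14)**2 = 22229 - 1*88**2 = 22229 - 1*7744 = 22229 - 7744 = 14485)
o + m = 14485 + 856 = 15341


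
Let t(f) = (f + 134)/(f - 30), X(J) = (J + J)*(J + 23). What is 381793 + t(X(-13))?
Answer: 55360048/145 ≈ 3.8179e+5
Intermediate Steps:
X(J) = 2*J*(23 + J) (X(J) = (2*J)*(23 + J) = 2*J*(23 + J))
t(f) = (134 + f)/(-30 + f)
381793 + t(X(-13)) = 381793 + (134 + 2*(-13)*(23 - 13))/(-30 + 2*(-13)*(23 - 13)) = 381793 + (134 + 2*(-13)*10)/(-30 + 2*(-13)*10) = 381793 + (134 - 260)/(-30 - 260) = 381793 - 126/(-290) = 381793 - 1/290*(-126) = 381793 + 63/145 = 55360048/145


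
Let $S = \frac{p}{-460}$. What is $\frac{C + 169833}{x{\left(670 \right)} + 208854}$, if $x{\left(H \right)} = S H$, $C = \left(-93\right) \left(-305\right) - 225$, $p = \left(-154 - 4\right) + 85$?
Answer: $\frac{9106758}{9612175} \approx 0.94742$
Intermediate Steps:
$p = -73$ ($p = -158 + 85 = -73$)
$C = 28140$ ($C = 28365 - 225 = 28140$)
$S = \frac{73}{460}$ ($S = - \frac{73}{-460} = \left(-73\right) \left(- \frac{1}{460}\right) = \frac{73}{460} \approx 0.1587$)
$x{\left(H \right)} = \frac{73 H}{460}$
$\frac{C + 169833}{x{\left(670 \right)} + 208854} = \frac{28140 + 169833}{\frac{73}{460} \cdot 670 + 208854} = \frac{197973}{\frac{4891}{46} + 208854} = \frac{197973}{\frac{9612175}{46}} = 197973 \cdot \frac{46}{9612175} = \frac{9106758}{9612175}$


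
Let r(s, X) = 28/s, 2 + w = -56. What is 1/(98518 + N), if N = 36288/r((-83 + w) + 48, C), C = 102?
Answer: -1/22010 ≈ -4.5434e-5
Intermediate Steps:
w = -58 (w = -2 - 56 = -58)
N = -120528 (N = 36288/((28/((-83 - 58) + 48))) = 36288/((28/(-141 + 48))) = 36288/((28/(-93))) = 36288/((28*(-1/93))) = 36288/(-28/93) = 36288*(-93/28) = -120528)
1/(98518 + N) = 1/(98518 - 120528) = 1/(-22010) = -1/22010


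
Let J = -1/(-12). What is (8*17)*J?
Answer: 34/3 ≈ 11.333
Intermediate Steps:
J = 1/12 (J = -1*(-1/12) = 1/12 ≈ 0.083333)
(8*17)*J = (8*17)*(1/12) = 136*(1/12) = 34/3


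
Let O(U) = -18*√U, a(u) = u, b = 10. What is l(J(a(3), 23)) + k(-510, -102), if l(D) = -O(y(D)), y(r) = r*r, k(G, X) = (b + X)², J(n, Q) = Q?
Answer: 8878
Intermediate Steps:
k(G, X) = (10 + X)²
y(r) = r²
l(D) = 18*√(D²) (l(D) = -(-18)*√(D²) = 18*√(D²))
l(J(a(3), 23)) + k(-510, -102) = 18*√(23²) + (10 - 102)² = 18*√529 + (-92)² = 18*23 + 8464 = 414 + 8464 = 8878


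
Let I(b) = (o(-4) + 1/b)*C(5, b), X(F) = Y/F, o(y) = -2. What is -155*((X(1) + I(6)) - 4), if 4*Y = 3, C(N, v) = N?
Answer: 23095/12 ≈ 1924.6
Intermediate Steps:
Y = ¾ (Y = (¼)*3 = ¾ ≈ 0.75000)
X(F) = 3/(4*F)
I(b) = -10 + 5/b (I(b) = (-2 + 1/b)*5 = -10 + 5/b)
-155*((X(1) + I(6)) - 4) = -155*(((¾)/1 + (-10 + 5/6)) - 4) = -155*(((¾)*1 + (-10 + 5*(⅙))) - 4) = -155*((¾ + (-10 + ⅚)) - 4) = -155*((¾ - 55/6) - 4) = -155*(-101/12 - 4) = -155*(-149/12) = 23095/12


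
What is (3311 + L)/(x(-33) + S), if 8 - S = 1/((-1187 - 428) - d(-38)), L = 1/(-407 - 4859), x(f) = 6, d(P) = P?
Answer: 27496138325/116268014 ≈ 236.49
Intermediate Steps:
L = -1/5266 (L = 1/(-5266) = -1/5266 ≈ -0.00018990)
S = 12617/1577 (S = 8 - 1/((-1187 - 428) - 1*(-38)) = 8 - 1/(-1615 + 38) = 8 - 1/(-1577) = 8 - 1*(-1/1577) = 8 + 1/1577 = 12617/1577 ≈ 8.0006)
(3311 + L)/(x(-33) + S) = (3311 - 1/5266)/(6 + 12617/1577) = 17435725/(5266*(22079/1577)) = (17435725/5266)*(1577/22079) = 27496138325/116268014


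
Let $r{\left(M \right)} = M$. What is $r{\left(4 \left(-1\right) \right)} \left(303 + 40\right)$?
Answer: $-1372$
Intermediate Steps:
$r{\left(4 \left(-1\right) \right)} \left(303 + 40\right) = 4 \left(-1\right) \left(303 + 40\right) = \left(-4\right) 343 = -1372$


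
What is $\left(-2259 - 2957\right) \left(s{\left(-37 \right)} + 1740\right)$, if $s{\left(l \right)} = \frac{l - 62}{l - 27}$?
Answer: $- \frac{18167817}{2} \approx -9.0839 \cdot 10^{6}$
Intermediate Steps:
$s{\left(l \right)} = \frac{-62 + l}{-27 + l}$
$\left(-2259 - 2957\right) \left(s{\left(-37 \right)} + 1740\right) = \left(-2259 - 2957\right) \left(\frac{-62 - 37}{-27 - 37} + 1740\right) = - 5216 \left(\frac{1}{-64} \left(-99\right) + 1740\right) = - 5216 \left(\left(- \frac{1}{64}\right) \left(-99\right) + 1740\right) = - 5216 \left(\frac{99}{64} + 1740\right) = \left(-5216\right) \frac{111459}{64} = - \frac{18167817}{2}$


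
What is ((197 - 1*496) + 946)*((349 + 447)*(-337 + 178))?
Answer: -81886908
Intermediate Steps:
((197 - 1*496) + 946)*((349 + 447)*(-337 + 178)) = ((197 - 496) + 946)*(796*(-159)) = (-299 + 946)*(-126564) = 647*(-126564) = -81886908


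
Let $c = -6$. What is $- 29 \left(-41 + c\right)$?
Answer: $1363$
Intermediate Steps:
$- 29 \left(-41 + c\right) = - 29 \left(-41 - 6\right) = \left(-29\right) \left(-47\right) = 1363$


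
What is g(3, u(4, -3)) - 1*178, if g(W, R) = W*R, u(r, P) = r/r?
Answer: -175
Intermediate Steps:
u(r, P) = 1
g(W, R) = R*W
g(3, u(4, -3)) - 1*178 = 1*3 - 1*178 = 3 - 178 = -175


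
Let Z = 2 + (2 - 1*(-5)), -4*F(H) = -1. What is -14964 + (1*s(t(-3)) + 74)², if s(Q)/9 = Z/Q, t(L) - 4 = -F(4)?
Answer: -145616/25 ≈ -5824.6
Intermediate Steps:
F(H) = ¼ (F(H) = -¼*(-1) = ¼)
Z = 9 (Z = 2 + (2 + 5) = 2 + 7 = 9)
t(L) = 15/4 (t(L) = 4 - 1*¼ = 4 - ¼ = 15/4)
s(Q) = 81/Q (s(Q) = 9*(9/Q) = 81/Q)
-14964 + (1*s(t(-3)) + 74)² = -14964 + (1*(81/(15/4)) + 74)² = -14964 + (1*(81*(4/15)) + 74)² = -14964 + (1*(108/5) + 74)² = -14964 + (108/5 + 74)² = -14964 + (478/5)² = -14964 + 228484/25 = -145616/25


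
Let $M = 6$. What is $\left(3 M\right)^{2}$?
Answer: $324$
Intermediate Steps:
$\left(3 M\right)^{2} = \left(3 \cdot 6\right)^{2} = 18^{2} = 324$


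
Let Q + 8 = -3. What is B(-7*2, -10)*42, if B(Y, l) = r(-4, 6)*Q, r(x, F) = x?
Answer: 1848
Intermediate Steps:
Q = -11 (Q = -8 - 3 = -11)
B(Y, l) = 44 (B(Y, l) = -4*(-11) = 44)
B(-7*2, -10)*42 = 44*42 = 1848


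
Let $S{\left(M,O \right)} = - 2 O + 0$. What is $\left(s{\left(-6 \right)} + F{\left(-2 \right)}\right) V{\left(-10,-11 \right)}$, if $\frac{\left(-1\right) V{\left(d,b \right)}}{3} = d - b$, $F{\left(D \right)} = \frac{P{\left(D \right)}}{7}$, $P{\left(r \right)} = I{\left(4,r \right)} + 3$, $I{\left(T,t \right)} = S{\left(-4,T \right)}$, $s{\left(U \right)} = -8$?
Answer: $\frac{183}{7} \approx 26.143$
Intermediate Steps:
$S{\left(M,O \right)} = - 2 O$
$I{\left(T,t \right)} = - 2 T$
$P{\left(r \right)} = -5$ ($P{\left(r \right)} = \left(-2\right) 4 + 3 = -8 + 3 = -5$)
$F{\left(D \right)} = - \frac{5}{7}$
$V{\left(d,b \right)} = - 3 d + 3 b$ ($V{\left(d,b \right)} = - 3 \left(d - b\right) = - 3 d + 3 b$)
$\left(s{\left(-6 \right)} + F{\left(-2 \right)}\right) V{\left(-10,-11 \right)} = \left(-8 - \frac{5}{7}\right) \left(\left(-3\right) \left(-10\right) + 3 \left(-11\right)\right) = - \frac{61 \left(30 - 33\right)}{7} = \left(- \frac{61}{7}\right) \left(-3\right) = \frac{183}{7}$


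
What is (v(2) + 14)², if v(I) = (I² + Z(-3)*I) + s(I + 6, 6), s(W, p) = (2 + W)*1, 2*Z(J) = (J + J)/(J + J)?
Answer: 841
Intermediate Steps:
Z(J) = ½ (Z(J) = ((J + J)/(J + J))/2 = ((2*J)/((2*J)))/2 = ((2*J)*(1/(2*J)))/2 = (½)*1 = ½)
s(W, p) = 2 + W
v(I) = 8 + I² + 3*I/2 (v(I) = (I² + I/2) + (2 + (I + 6)) = (I² + I/2) + (2 + (6 + I)) = (I² + I/2) + (8 + I) = 8 + I² + 3*I/2)
(v(2) + 14)² = ((8 + 2² + (3/2)*2) + 14)² = ((8 + 4 + 3) + 14)² = (15 + 14)² = 29² = 841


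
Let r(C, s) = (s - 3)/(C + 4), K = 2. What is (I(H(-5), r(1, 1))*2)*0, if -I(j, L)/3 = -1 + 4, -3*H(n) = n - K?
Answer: 0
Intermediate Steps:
H(n) = ⅔ - n/3 (H(n) = -(n - 1*2)/3 = -(n - 2)/3 = -(-2 + n)/3 = ⅔ - n/3)
r(C, s) = (-3 + s)/(4 + C)
I(j, L) = -9 (I(j, L) = -3*(-1 + 4) = -3*3 = -9)
(I(H(-5), r(1, 1))*2)*0 = -9*2*0 = -18*0 = 0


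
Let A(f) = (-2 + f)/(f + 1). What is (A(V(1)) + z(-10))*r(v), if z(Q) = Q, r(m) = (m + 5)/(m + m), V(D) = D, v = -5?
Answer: 0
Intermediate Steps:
r(m) = (5 + m)/(2*m) (r(m) = (5 + m)/((2*m)) = (5 + m)*(1/(2*m)) = (5 + m)/(2*m))
A(f) = (-2 + f)/(1 + f)
(A(V(1)) + z(-10))*r(v) = ((-2 + 1)/(1 + 1) - 10)*((½)*(5 - 5)/(-5)) = (-1/2 - 10)*((½)*(-⅕)*0) = ((½)*(-1) - 10)*0 = (-½ - 10)*0 = -21/2*0 = 0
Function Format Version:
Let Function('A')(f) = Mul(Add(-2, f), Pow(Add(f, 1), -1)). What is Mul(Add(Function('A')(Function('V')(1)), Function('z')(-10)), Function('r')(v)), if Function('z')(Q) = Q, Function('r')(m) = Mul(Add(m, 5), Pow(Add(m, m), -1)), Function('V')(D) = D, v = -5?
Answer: 0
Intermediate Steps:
Function('r')(m) = Mul(Rational(1, 2), Pow(m, -1), Add(5, m)) (Function('r')(m) = Mul(Add(5, m), Pow(Mul(2, m), -1)) = Mul(Add(5, m), Mul(Rational(1, 2), Pow(m, -1))) = Mul(Rational(1, 2), Pow(m, -1), Add(5, m)))
Function('A')(f) = Mul(Pow(Add(1, f), -1), Add(-2, f)) (Function('A')(f) = Mul(Add(-2, f), Pow(Add(1, f), -1)) = Mul(Pow(Add(1, f), -1), Add(-2, f)))
Mul(Add(Function('A')(Function('V')(1)), Function('z')(-10)), Function('r')(v)) = Mul(Add(Mul(Pow(Add(1, 1), -1), Add(-2, 1)), -10), Mul(Rational(1, 2), Pow(-5, -1), Add(5, -5))) = Mul(Add(Mul(Pow(2, -1), -1), -10), Mul(Rational(1, 2), Rational(-1, 5), 0)) = Mul(Add(Mul(Rational(1, 2), -1), -10), 0) = Mul(Add(Rational(-1, 2), -10), 0) = Mul(Rational(-21, 2), 0) = 0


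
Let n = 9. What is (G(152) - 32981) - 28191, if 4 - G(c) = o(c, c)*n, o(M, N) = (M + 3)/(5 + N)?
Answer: -9604771/157 ≈ -61177.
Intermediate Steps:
o(M, N) = (3 + M)/(5 + N)
G(c) = 4 - 9*(3 + c)/(5 + c) (G(c) = 4 - (3 + c)/(5 + c)*9 = 4 - 9*(3 + c)/(5 + c))
(G(152) - 32981) - 28191 = ((-7 - 5*152)/(5 + 152) - 32981) - 28191 = ((-7 - 760)/157 - 32981) - 28191 = ((1/157)*(-767) - 32981) - 28191 = (-767/157 - 32981) - 28191 = -5178784/157 - 28191 = -9604771/157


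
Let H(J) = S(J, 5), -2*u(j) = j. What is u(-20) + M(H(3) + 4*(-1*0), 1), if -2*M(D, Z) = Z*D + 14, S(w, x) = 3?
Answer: 3/2 ≈ 1.5000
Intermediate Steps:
u(j) = -j/2
H(J) = 3
M(D, Z) = -7 - D*Z/2 (M(D, Z) = -(Z*D + 14)/2 = -(D*Z + 14)/2 = -(14 + D*Z)/2 = -7 - D*Z/2)
u(-20) + M(H(3) + 4*(-1*0), 1) = -1/2*(-20) + (-7 - 1/2*(3 + 4*(-1*0))*1) = 10 + (-7 - 1/2*(3 + 4*0)*1) = 10 + (-7 - 1/2*(3 + 0)*1) = 10 + (-7 - 1/2*3*1) = 10 + (-7 - 3/2) = 10 - 17/2 = 3/2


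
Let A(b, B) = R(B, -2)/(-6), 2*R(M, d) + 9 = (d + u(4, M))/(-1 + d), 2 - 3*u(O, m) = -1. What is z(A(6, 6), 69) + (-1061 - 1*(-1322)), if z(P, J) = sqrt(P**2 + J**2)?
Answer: 261 + sqrt(1542733)/18 ≈ 330.00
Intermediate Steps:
u(O, m) = 1 (u(O, m) = 2/3 - 1/3*(-1) = 2/3 + 1/3 = 1)
R(M, d) = -9/2 + (1 + d)/(2*(-1 + d)) (R(M, d) = -9/2 + ((d + 1)/(-1 + d))/2 = -9/2 + ((1 + d)/(-1 + d))/2 = -9/2 + (1 + d)/(2*(-1 + d)))
A(b, B) = 13/18 (A(b, B) = ((5 - 4*(-2))/(-1 - 2))/(-6) = ((5 + 8)/(-3))*(-1/6) = -1/3*13*(-1/6) = -13/3*(-1/6) = 13/18)
z(P, J) = sqrt(J**2 + P**2)
z(A(6, 6), 69) + (-1061 - 1*(-1322)) = sqrt(69**2 + (13/18)**2) + (-1061 - 1*(-1322)) = sqrt(4761 + 169/324) + (-1061 + 1322) = sqrt(1542733/324) + 261 = sqrt(1542733)/18 + 261 = 261 + sqrt(1542733)/18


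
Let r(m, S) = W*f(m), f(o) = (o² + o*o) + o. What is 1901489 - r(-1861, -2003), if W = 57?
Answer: -392811028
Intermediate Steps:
f(o) = o + 2*o² (f(o) = (o² + o²) + o = 2*o² + o = o + 2*o²)
r(m, S) = 57*m*(1 + 2*m) (r(m, S) = 57*(m*(1 + 2*m)) = 57*m*(1 + 2*m))
1901489 - r(-1861, -2003) = 1901489 - 57*(-1861)*(1 + 2*(-1861)) = 1901489 - 57*(-1861)*(1 - 3722) = 1901489 - 57*(-1861)*(-3721) = 1901489 - 1*394712517 = 1901489 - 394712517 = -392811028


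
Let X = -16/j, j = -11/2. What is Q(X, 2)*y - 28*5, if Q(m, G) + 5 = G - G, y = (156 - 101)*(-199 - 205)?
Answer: 110960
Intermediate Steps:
j = -11/2 (j = -11*1/2 = -11/2 ≈ -5.5000)
y = -22220 (y = 55*(-404) = -22220)
X = 32/11 (X = -16/(-11/2) = -16*(-2/11) = 32/11 ≈ 2.9091)
Q(m, G) = -5 (Q(m, G) = -5 + (G - G) = -5 + 0 = -5)
Q(X, 2)*y - 28*5 = -5*(-22220) - 28*5 = 111100 - 140 = 110960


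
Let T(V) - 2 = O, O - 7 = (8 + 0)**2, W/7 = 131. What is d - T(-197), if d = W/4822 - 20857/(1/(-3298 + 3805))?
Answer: -50990585267/4822 ≈ -1.0575e+7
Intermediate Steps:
W = 917 (W = 7*131 = 917)
O = 71 (O = 7 + (8 + 0)**2 = 7 + 8**2 = 7 + 64 = 71)
T(V) = 73 (T(V) = 2 + 71 = 73)
d = -50990233261/4822 (d = 917/4822 - 20857/(1/(-3298 + 3805)) = 917*(1/4822) - 20857/(1/507) = 917/4822 - 20857/1/507 = 917/4822 - 20857*507 = 917/4822 - 10574499 = -50990233261/4822 ≈ -1.0574e+7)
d - T(-197) = -50990233261/4822 - 1*73 = -50990233261/4822 - 73 = -50990585267/4822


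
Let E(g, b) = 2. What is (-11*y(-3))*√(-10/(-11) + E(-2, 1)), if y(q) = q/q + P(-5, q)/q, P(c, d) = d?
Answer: -8*√22 ≈ -37.523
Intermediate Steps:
y(q) = 2 (y(q) = q/q + q/q = 1 + 1 = 2)
(-11*y(-3))*√(-10/(-11) + E(-2, 1)) = (-11*2)*√(-10/(-11) + 2) = -22*√(-10*(-1/11) + 2) = -22*√(10/11 + 2) = -8*√22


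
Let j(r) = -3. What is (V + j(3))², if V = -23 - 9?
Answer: 1225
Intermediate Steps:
V = -32
(V + j(3))² = (-32 - 3)² = (-35)² = 1225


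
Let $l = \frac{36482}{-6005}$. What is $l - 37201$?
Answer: $- \frac{223428487}{6005} \approx -37207.0$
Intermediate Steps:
$l = - \frac{36482}{6005}$ ($l = 36482 \left(- \frac{1}{6005}\right) = - \frac{36482}{6005} \approx -6.0753$)
$l - 37201 = - \frac{36482}{6005} - 37201 = - \frac{223428487}{6005}$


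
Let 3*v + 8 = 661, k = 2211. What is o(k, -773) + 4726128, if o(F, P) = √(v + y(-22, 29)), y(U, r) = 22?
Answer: 4726128 + √2157/3 ≈ 4.7261e+6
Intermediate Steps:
v = 653/3 (v = -8/3 + (⅓)*661 = -8/3 + 661/3 = 653/3 ≈ 217.67)
o(F, P) = √2157/3 (o(F, P) = √(653/3 + 22) = √(719/3) = √2157/3)
o(k, -773) + 4726128 = √2157/3 + 4726128 = 4726128 + √2157/3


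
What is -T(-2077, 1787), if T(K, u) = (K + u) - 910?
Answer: 1200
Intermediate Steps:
T(K, u) = -910 + K + u
-T(-2077, 1787) = -(-910 - 2077 + 1787) = -1*(-1200) = 1200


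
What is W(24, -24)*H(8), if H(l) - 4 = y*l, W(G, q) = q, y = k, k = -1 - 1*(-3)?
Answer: -480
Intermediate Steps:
k = 2 (k = -1 + 3 = 2)
y = 2
H(l) = 4 + 2*l
W(24, -24)*H(8) = -24*(4 + 2*8) = -24*(4 + 16) = -24*20 = -480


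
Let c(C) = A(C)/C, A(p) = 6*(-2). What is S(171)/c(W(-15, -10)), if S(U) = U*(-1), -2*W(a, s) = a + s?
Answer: 1425/8 ≈ 178.13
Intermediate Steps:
W(a, s) = -a/2 - s/2 (W(a, s) = -(a + s)/2 = -a/2 - s/2)
A(p) = -12
S(U) = -U
c(C) = -12/C
S(171)/c(W(-15, -10)) = (-1*171)/((-12/(-1/2*(-15) - 1/2*(-10)))) = -171/((-12/(15/2 + 5))) = -171/((-12/25/2)) = -171/((-12*2/25)) = -171/(-24/25) = -171*(-25/24) = 1425/8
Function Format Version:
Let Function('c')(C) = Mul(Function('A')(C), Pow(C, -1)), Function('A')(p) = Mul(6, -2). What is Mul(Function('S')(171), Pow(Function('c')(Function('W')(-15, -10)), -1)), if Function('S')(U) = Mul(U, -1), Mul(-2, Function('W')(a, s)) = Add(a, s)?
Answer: Rational(1425, 8) ≈ 178.13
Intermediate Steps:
Function('W')(a, s) = Add(Mul(Rational(-1, 2), a), Mul(Rational(-1, 2), s)) (Function('W')(a, s) = Mul(Rational(-1, 2), Add(a, s)) = Add(Mul(Rational(-1, 2), a), Mul(Rational(-1, 2), s)))
Function('A')(p) = -12
Function('S')(U) = Mul(-1, U)
Function('c')(C) = Mul(-12, Pow(C, -1))
Mul(Function('S')(171), Pow(Function('c')(Function('W')(-15, -10)), -1)) = Mul(Mul(-1, 171), Pow(Mul(-12, Pow(Add(Mul(Rational(-1, 2), -15), Mul(Rational(-1, 2), -10)), -1)), -1)) = Mul(-171, Pow(Mul(-12, Pow(Add(Rational(15, 2), 5), -1)), -1)) = Mul(-171, Pow(Mul(-12, Pow(Rational(25, 2), -1)), -1)) = Mul(-171, Pow(Mul(-12, Rational(2, 25)), -1)) = Mul(-171, Pow(Rational(-24, 25), -1)) = Mul(-171, Rational(-25, 24)) = Rational(1425, 8)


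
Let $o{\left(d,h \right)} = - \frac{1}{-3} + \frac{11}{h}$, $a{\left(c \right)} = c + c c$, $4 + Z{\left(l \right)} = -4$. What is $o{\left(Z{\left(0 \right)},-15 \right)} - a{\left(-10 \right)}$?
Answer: $- \frac{452}{5} \approx -90.4$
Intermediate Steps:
$Z{\left(l \right)} = -8$ ($Z{\left(l \right)} = -4 - 4 = -8$)
$a{\left(c \right)} = c + c^{2}$
$o{\left(d,h \right)} = \frac{1}{3} + \frac{11}{h}$ ($o{\left(d,h \right)} = \left(-1\right) \left(- \frac{1}{3}\right) + \frac{11}{h} = \frac{1}{3} + \frac{11}{h}$)
$o{\left(Z{\left(0 \right)},-15 \right)} - a{\left(-10 \right)} = \frac{33 - 15}{3 \left(-15\right)} - - 10 \left(1 - 10\right) = \frac{1}{3} \left(- \frac{1}{15}\right) 18 - \left(-10\right) \left(-9\right) = - \frac{2}{5} - 90 = - \frac{452}{5}$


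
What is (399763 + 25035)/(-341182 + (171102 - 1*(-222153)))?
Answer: 424798/52073 ≈ 8.1577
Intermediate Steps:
(399763 + 25035)/(-341182 + (171102 - 1*(-222153))) = 424798/(-341182 + (171102 + 222153)) = 424798/(-341182 + 393255) = 424798/52073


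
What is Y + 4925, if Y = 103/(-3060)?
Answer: 15070397/3060 ≈ 4925.0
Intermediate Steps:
Y = -103/3060 (Y = 103*(-1/3060) = -103/3060 ≈ -0.033660)
Y + 4925 = -103/3060 + 4925 = 15070397/3060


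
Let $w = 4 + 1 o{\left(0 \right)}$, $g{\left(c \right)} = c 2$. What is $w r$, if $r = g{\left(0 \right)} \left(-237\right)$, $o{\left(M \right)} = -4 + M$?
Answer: $0$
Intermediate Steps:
$g{\left(c \right)} = 2 c$
$r = 0$ ($r = 2 \cdot 0 \left(-237\right) = 0 \left(-237\right) = 0$)
$w = 0$ ($w = 4 + 1 \left(-4 + 0\right) = 4 + 1 \left(-4\right) = 4 - 4 = 0$)
$w r = 0 \cdot 0 = 0$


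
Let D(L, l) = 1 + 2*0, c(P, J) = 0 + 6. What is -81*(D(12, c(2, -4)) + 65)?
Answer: -5346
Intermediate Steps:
c(P, J) = 6
D(L, l) = 1 (D(L, l) = 1 + 0 = 1)
-81*(D(12, c(2, -4)) + 65) = -81*(1 + 65) = -81*66 = -5346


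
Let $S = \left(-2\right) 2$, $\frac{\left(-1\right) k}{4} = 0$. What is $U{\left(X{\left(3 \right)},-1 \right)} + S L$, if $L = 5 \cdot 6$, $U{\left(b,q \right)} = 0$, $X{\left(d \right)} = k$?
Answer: $-120$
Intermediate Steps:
$k = 0$ ($k = \left(-4\right) 0 = 0$)
$X{\left(d \right)} = 0$
$L = 30$
$S = -4$
$U{\left(X{\left(3 \right)},-1 \right)} + S L = 0 - 120 = -120$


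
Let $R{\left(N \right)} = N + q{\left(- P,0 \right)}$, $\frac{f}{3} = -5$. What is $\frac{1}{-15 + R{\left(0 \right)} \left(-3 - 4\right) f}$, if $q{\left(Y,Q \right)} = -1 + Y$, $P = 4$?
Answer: $- \frac{1}{540} \approx -0.0018519$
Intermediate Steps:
$f = -15$ ($f = 3 \left(-5\right) = -15$)
$R{\left(N \right)} = -5 + N$ ($R{\left(N \right)} = N - 5 = -5 + N$)
$\frac{1}{-15 + R{\left(0 \right)} \left(-3 - 4\right) f} = \frac{1}{-15 + \left(-5 + 0\right) \left(-3 - 4\right) \left(-15\right)} = \frac{1}{-15 - 5 \left(\left(-7\right) \left(-15\right)\right)} = \frac{1}{-15 - 525} = \frac{1}{-540} = - \frac{1}{540}$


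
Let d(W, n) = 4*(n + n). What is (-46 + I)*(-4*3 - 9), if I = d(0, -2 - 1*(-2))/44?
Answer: 966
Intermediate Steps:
d(W, n) = 8*n (d(W, n) = 4*(2*n) = 8*n)
I = 0 (I = (8*(-2 - 1*(-2)))/44 = (8*(-2 + 2))*(1/44) = (8*0)*(1/44) = 0*(1/44) = 0)
(-46 + I)*(-4*3 - 9) = (-46 + 0)*(-4*3 - 9) = -46*(-12 - 9) = -46*(-21) = 966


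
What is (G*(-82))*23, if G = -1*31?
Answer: 58466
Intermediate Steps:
G = -31
(G*(-82))*23 = -31*(-82)*23 = 2542*23 = 58466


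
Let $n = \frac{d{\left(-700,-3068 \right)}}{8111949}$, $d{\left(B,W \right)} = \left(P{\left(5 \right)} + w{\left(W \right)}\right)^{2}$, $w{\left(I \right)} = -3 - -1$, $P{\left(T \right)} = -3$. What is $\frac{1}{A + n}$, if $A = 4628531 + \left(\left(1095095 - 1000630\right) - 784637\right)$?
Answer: $\frac{8111949}{31947767351716} \approx 2.5391 \cdot 10^{-7}$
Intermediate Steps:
$w{\left(I \right)} = -2$ ($w{\left(I \right)} = -3 + 1 = -2$)
$d{\left(B,W \right)} = 25$ ($d{\left(B,W \right)} = \left(-3 - 2\right)^{2} = \left(-5\right)^{2} = 25$)
$n = \frac{25}{8111949} \approx 3.0819 \cdot 10^{-6}$
$A = 3938359$ ($A = 4628531 + \left(94465 - 784637\right) = 4628531 - 690172 = 3938359$)
$\frac{1}{A + n} = \frac{1}{3938359 + \frac{25}{8111949}} = \frac{1}{\frac{31947767351716}{8111949}} = \frac{8111949}{31947767351716}$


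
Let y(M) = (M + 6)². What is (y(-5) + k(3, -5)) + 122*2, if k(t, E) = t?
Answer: 248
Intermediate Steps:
y(M) = (6 + M)²
(y(-5) + k(3, -5)) + 122*2 = ((6 - 5)² + 3) + 122*2 = (1² + 3) + 244 = (1 + 3) + 244 = 4 + 244 = 248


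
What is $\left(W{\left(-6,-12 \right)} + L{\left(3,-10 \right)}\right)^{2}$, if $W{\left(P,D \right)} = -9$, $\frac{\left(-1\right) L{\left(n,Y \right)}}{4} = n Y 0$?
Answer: $81$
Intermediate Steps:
$L{\left(n,Y \right)} = 0$ ($L{\left(n,Y \right)} = - 4 n Y 0 = - 4 Y n 0 = \left(-4\right) 0 = 0$)
$\left(W{\left(-6,-12 \right)} + L{\left(3,-10 \right)}\right)^{2} = \left(-9 + 0\right)^{2} = \left(-9\right)^{2} = 81$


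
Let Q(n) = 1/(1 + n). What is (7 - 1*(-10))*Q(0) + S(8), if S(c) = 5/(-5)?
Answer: 16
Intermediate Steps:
S(c) = -1 (S(c) = 5*(-1/5) = -1)
(7 - 1*(-10))*Q(0) + S(8) = (7 - 1*(-10))/(1 + 0) - 1 = (7 + 10)/1 - 1 = 17*1 - 1 = 17 - 1 = 16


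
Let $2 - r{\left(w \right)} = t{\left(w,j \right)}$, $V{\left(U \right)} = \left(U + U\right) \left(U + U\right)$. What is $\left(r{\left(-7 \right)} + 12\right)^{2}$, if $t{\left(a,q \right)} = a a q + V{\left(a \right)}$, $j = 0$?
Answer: $33124$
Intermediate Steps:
$V{\left(U \right)} = 4 U^{2}$ ($V{\left(U \right)} = 2 U 2 U = 4 U^{2}$)
$t{\left(a,q \right)} = 4 a^{2} + q a^{2}$ ($t{\left(a,q \right)} = a a q + 4 a^{2} = a^{2} q + 4 a^{2} = q a^{2} + 4 a^{2} = 4 a^{2} + q a^{2}$)
$r{\left(w \right)} = 2 - 4 w^{2}$ ($r{\left(w \right)} = 2 - w^{2} \left(4 + 0\right) = 2 - w^{2} \cdot 4 = 2 - 4 w^{2}$)
$\left(r{\left(-7 \right)} + 12\right)^{2} = \left(\left(2 - 4 \left(-7\right)^{2}\right) + 12\right)^{2} = \left(\left(2 - 196\right) + 12\right)^{2} = \left(-194 + 12\right)^{2} = \left(-182\right)^{2} = 33124$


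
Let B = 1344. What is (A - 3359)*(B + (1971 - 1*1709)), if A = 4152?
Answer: 1273558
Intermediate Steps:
(A - 3359)*(B + (1971 - 1*1709)) = (4152 - 3359)*(1344 + (1971 - 1*1709)) = 793*(1344 + (1971 - 1709)) = 793*(1344 + 262) = 793*1606 = 1273558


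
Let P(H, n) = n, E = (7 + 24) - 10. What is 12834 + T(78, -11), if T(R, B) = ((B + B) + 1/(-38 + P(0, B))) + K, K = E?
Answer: 628816/49 ≈ 12833.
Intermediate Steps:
E = 21 (E = 31 - 10 = 21)
K = 21
T(R, B) = 21 + 1/(-38 + B) + 2*B (T(R, B) = ((B + B) + 1/(-38 + B)) + 21 = (2*B + 1/(-38 + B)) + 21 = (1/(-38 + B) + 2*B) + 21 = 21 + 1/(-38 + B) + 2*B)
12834 + T(78, -11) = 12834 + (-797 - 55*(-11) + 2*(-11)**2)/(-38 - 11) = 12834 + (-797 + 605 + 2*121)/(-49) = 12834 - (-797 + 605 + 242)/49 = 12834 - 1/49*50 = 12834 - 50/49 = 628816/49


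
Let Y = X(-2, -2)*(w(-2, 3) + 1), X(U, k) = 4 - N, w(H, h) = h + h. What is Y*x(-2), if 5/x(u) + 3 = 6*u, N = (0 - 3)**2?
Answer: 35/3 ≈ 11.667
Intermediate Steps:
w(H, h) = 2*h
N = 9 (N = (-3)**2 = 9)
x(u) = 5/(-3 + 6*u)
X(U, k) = -5 (X(U, k) = 4 - 1*9 = 4 - 9 = -5)
Y = -35 (Y = -5*(2*3 + 1) = -5*(6 + 1) = -5*7 = -35)
Y*x(-2) = -175/(3*(-1 + 2*(-2))) = -175/(3*(-1 - 4)) = -175/(3*(-5)) = -175*(-1)/(3*5) = -35*(-1/3) = 35/3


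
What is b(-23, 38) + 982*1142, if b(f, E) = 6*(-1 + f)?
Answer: 1121300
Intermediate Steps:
b(f, E) = -6 + 6*f
b(-23, 38) + 982*1142 = (-6 + 6*(-23)) + 982*1142 = (-6 - 138) + 1121444 = -144 + 1121444 = 1121300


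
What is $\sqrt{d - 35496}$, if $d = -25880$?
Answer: $8 i \sqrt{959} \approx 247.74 i$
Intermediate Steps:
$\sqrt{d - 35496} = \sqrt{-25880 - 35496} = \sqrt{-61376} = 8 i \sqrt{959}$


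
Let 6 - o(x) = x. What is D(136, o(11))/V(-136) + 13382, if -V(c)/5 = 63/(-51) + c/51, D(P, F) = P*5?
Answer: 2669954/199 ≈ 13417.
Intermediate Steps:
o(x) = 6 - x
D(P, F) = 5*P
V(c) = 105/17 - 5*c/51 (V(c) = -5*(63/(-51) + c/51) = -5*(63*(-1/51) + c*(1/51)) = -5*(-21/17 + c/51) = 105/17 - 5*c/51)
D(136, o(11))/V(-136) + 13382 = (5*136)/(105/17 - 5/51*(-136)) + 13382 = 680/(105/17 + 40/3) + 13382 = 680/(995/51) + 13382 = 680*(51/995) + 13382 = 6936/199 + 13382 = 2669954/199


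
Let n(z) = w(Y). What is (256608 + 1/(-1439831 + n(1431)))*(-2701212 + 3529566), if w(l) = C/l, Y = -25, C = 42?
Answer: 7651352328384191694/35995817 ≈ 2.1256e+11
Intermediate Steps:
w(l) = 42/l
n(z) = -42/25 (n(z) = 42/(-25) = 42*(-1/25) = -42/25)
(256608 + 1/(-1439831 + n(1431)))*(-2701212 + 3529566) = (256608 + 1/(-1439831 - 42/25))*(-2701212 + 3529566) = (256608 + 1/(-35995817/25))*828354 = (256608 - 25/35995817)*828354 = (9236814608711/35995817)*828354 = 7651352328384191694/35995817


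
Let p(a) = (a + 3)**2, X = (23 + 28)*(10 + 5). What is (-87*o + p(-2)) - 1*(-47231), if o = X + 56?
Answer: -24195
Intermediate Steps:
X = 765 (X = 51*15 = 765)
p(a) = (3 + a)**2
o = 821 (o = 765 + 56 = 821)
(-87*o + p(-2)) - 1*(-47231) = (-87*821 + (3 - 2)**2) - 1*(-47231) = (-71427 + 1**2) + 47231 = (-71427 + 1) + 47231 = -71426 + 47231 = -24195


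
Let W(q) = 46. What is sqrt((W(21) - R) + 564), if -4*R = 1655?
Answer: 3*sqrt(455)/2 ≈ 31.996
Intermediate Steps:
R = -1655/4 (R = -1/4*1655 = -1655/4 ≈ -413.75)
sqrt((W(21) - R) + 564) = sqrt((46 - 1*(-1655/4)) + 564) = sqrt((46 + 1655/4) + 564) = sqrt(1839/4 + 564) = sqrt(4095/4) = 3*sqrt(455)/2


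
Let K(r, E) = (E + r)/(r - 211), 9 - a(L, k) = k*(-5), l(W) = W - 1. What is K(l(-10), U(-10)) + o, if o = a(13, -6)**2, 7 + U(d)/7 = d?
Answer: 49016/111 ≈ 441.59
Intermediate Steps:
U(d) = -49 + 7*d
l(W) = -1 + W
a(L, k) = 9 + 5*k (a(L, k) = 9 - k*(-5) = 9 - (-5)*k = 9 + 5*k)
o = 441 (o = (9 + 5*(-6))**2 = (9 - 30)**2 = (-21)**2 = 441)
K(r, E) = (E + r)/(-211 + r)
K(l(-10), U(-10)) + o = ((-49 + 7*(-10)) + (-1 - 10))/(-211 + (-1 - 10)) + 441 = ((-49 - 70) - 11)/(-211 - 11) + 441 = (-119 - 11)/(-222) + 441 = -1/222*(-130) + 441 = 65/111 + 441 = 49016/111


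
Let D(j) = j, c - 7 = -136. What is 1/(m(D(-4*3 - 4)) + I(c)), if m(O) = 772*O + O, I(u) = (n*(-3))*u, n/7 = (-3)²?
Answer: 1/12013 ≈ 8.3243e-5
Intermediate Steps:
n = 63 (n = 7*(-3)² = 7*9 = 63)
c = -129 (c = 7 - 136 = -129)
I(u) = -189*u (I(u) = (63*(-3))*u = -189*u)
m(O) = 773*O
1/(m(D(-4*3 - 4)) + I(c)) = 1/(773*(-4*3 - 4) - 189*(-129)) = 1/(773*(-12 - 4) + 24381) = 1/(773*(-16) + 24381) = 1/(-12368 + 24381) = 1/12013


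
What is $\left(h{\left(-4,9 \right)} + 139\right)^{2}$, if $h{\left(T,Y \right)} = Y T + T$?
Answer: $9801$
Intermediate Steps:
$h{\left(T,Y \right)} = T + T Y$ ($h{\left(T,Y \right)} = T Y + T = T + T Y$)
$\left(h{\left(-4,9 \right)} + 139\right)^{2} = \left(- 4 \left(1 + 9\right) + 139\right)^{2} = \left(\left(-4\right) 10 + 139\right)^{2} = \left(-40 + 139\right)^{2} = 99^{2} = 9801$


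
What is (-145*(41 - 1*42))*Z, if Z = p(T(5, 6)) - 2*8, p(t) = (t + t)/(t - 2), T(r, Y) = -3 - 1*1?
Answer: -6380/3 ≈ -2126.7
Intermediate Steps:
T(r, Y) = -4 (T(r, Y) = -3 - 1 = -4)
p(t) = 2*t/(-2 + t) (p(t) = (2*t)/(-2 + t) = 2*t/(-2 + t))
Z = -44/3 (Z = 2*(-4)/(-2 - 4) - 2*8 = 2*(-4)/(-6) - 16 = 2*(-4)*(-⅙) - 16 = 4/3 - 16 = -44/3 ≈ -14.667)
(-145*(41 - 1*42))*Z = -145*(41 - 1*42)*(-44/3) = -145*(41 - 42)*(-44/3) = -145*(-1)*(-44/3) = 145*(-44/3) = -6380/3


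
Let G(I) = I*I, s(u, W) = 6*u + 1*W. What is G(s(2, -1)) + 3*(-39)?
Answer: 4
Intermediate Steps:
s(u, W) = W + 6*u (s(u, W) = 6*u + W = W + 6*u)
G(I) = I²
G(s(2, -1)) + 3*(-39) = (-1 + 6*2)² + 3*(-39) = (-1 + 12)² - 117 = 11² - 117 = 121 - 117 = 4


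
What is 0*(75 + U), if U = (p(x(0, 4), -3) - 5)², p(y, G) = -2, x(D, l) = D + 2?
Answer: 0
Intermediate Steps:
x(D, l) = 2 + D
U = 49 (U = (-2 - 5)² = (-7)² = 49)
0*(75 + U) = 0*(75 + 49) = 0*124 = 0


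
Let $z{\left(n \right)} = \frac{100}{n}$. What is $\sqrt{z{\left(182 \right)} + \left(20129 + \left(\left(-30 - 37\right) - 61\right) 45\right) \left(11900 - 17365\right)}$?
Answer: $\frac{i \sqrt{650278645835}}{91} \approx 8861.5 i$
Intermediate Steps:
$\sqrt{z{\left(182 \right)} + \left(20129 + \left(\left(-30 - 37\right) - 61\right) 45\right) \left(11900 - 17365\right)} = \sqrt{\frac{100}{182} + \left(20129 + \left(\left(-30 - 37\right) - 61\right) 45\right) \left(11900 - 17365\right)} = \sqrt{100 \cdot \frac{1}{182} + \left(20129 + \left(\left(-30 - 37\right) - 61\right) 45\right) \left(-5465\right)} = \sqrt{\frac{50}{91} + \left(20129 + \left(-67 - 61\right) 45\right) \left(-5465\right)} = \sqrt{\frac{50}{91} + \left(20129 - 5760\right) \left(-5465\right)} = \sqrt{\frac{50}{91} + 14369 \left(-5465\right)} = \sqrt{\frac{50}{91} - 78526585} = \sqrt{- \frac{7145919185}{91}} = \frac{i \sqrt{650278645835}}{91}$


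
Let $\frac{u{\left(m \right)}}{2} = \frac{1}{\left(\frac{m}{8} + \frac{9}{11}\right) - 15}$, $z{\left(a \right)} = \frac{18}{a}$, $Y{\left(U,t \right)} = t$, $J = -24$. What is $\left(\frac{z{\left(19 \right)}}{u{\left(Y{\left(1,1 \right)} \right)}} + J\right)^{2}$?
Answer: $\frac{2627690121}{2795584} \approx 939.94$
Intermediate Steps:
$u{\left(m \right)} = \frac{2}{- \frac{156}{11} + \frac{m}{8}}$ ($u{\left(m \right)} = \frac{2}{\left(\frac{m}{8} + \frac{9}{11}\right) - 15} = \frac{2}{\left(\frac{9}{11} + \frac{m}{8}\right) - 15} = \frac{2}{- \frac{156}{11} + \frac{m}{8}}$)
$\left(\frac{z{\left(19 \right)}}{u{\left(Y{\left(1,1 \right)} \right)}} + J\right)^{2} = \left(\frac{18 \cdot \frac{1}{19}}{176 \frac{1}{-1248 + 11 \cdot 1}} - 24\right)^{2} = \left(\frac{18 \cdot \frac{1}{19}}{176 \frac{1}{-1248 + 11}} - 24\right)^{2} = \left(\frac{18}{19 \frac{176}{-1237}} - 24\right)^{2} = \left(\frac{18}{19 \cdot 176 \left(- \frac{1}{1237}\right)} - 24\right)^{2} = \left(\frac{18}{19 \left(- \frac{176}{1237}\right)} - 24\right)^{2} = \left(\frac{18}{19} \left(- \frac{1237}{176}\right) - 24\right)^{2} = \left(- \frac{11133}{1672} - 24\right)^{2} = \left(- \frac{51261}{1672}\right)^{2} = \frac{2627690121}{2795584}$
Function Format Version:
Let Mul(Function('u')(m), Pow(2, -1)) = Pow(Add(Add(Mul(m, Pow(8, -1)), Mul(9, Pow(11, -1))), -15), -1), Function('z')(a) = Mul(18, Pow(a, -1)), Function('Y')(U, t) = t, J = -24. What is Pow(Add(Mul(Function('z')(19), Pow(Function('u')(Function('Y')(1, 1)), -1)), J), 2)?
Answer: Rational(2627690121, 2795584) ≈ 939.94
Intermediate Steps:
Function('u')(m) = Mul(2, Pow(Add(Rational(-156, 11), Mul(Rational(1, 8), m)), -1)) (Function('u')(m) = Mul(2, Pow(Add(Add(Mul(m, Pow(8, -1)), Mul(9, Pow(11, -1))), -15), -1)) = Mul(2, Pow(Add(Add(Mul(m, Rational(1, 8)), Mul(9, Rational(1, 11))), -15), -1)) = Mul(2, Pow(Add(Add(Mul(Rational(1, 8), m), Rational(9, 11)), -15), -1)) = Mul(2, Pow(Add(Add(Rational(9, 11), Mul(Rational(1, 8), m)), -15), -1)) = Mul(2, Pow(Add(Rational(-156, 11), Mul(Rational(1, 8), m)), -1)))
Pow(Add(Mul(Function('z')(19), Pow(Function('u')(Function('Y')(1, 1)), -1)), J), 2) = Pow(Add(Mul(Mul(18, Pow(19, -1)), Pow(Mul(176, Pow(Add(-1248, Mul(11, 1)), -1)), -1)), -24), 2) = Pow(Add(Mul(Mul(18, Rational(1, 19)), Pow(Mul(176, Pow(Add(-1248, 11), -1)), -1)), -24), 2) = Pow(Add(Mul(Rational(18, 19), Pow(Mul(176, Pow(-1237, -1)), -1)), -24), 2) = Pow(Add(Mul(Rational(18, 19), Pow(Mul(176, Rational(-1, 1237)), -1)), -24), 2) = Pow(Add(Mul(Rational(18, 19), Pow(Rational(-176, 1237), -1)), -24), 2) = Pow(Add(Mul(Rational(18, 19), Rational(-1237, 176)), -24), 2) = Pow(Add(Rational(-11133, 1672), -24), 2) = Pow(Rational(-51261, 1672), 2) = Rational(2627690121, 2795584)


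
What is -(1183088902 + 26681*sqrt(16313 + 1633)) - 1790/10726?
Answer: -6344905782321/5363 - 80043*sqrt(1994) ≈ -1.1867e+9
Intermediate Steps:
-(1183088902 + 26681*sqrt(16313 + 1633)) - 1790/10726 = -(1183088902 + 80043*sqrt(1994)) - 1790*1/10726 = -(1183088902 + 80043*sqrt(1994)) - 895/5363 = -26681*(44342 + 3*sqrt(1994)) - 895/5363 = (-1183088902 - 80043*sqrt(1994)) - 895/5363 = -6344905782321/5363 - 80043*sqrt(1994)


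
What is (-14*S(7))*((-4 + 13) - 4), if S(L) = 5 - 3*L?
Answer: 1120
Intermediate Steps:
(-14*S(7))*((-4 + 13) - 4) = (-14*(5 - 3*7))*((-4 + 13) - 4) = (-14*(5 - 21))*(9 - 4) = -14*(-16)*5 = 224*5 = 1120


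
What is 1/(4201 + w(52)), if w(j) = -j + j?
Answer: 1/4201 ≈ 0.00023804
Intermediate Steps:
w(j) = 0
1/(4201 + w(52)) = 1/(4201 + 0) = 1/4201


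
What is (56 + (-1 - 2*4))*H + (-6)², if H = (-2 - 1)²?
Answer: 459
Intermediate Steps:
H = 9 (H = (-3)² = 9)
(56 + (-1 - 2*4))*H + (-6)² = (56 + (-1 - 2*4))*9 + (-6)² = (56 + (-1 - 8))*9 + 36 = (56 - 9)*9 + 36 = 47*9 + 36 = 423 + 36 = 459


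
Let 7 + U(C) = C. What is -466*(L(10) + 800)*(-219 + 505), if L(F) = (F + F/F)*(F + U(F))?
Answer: -125679268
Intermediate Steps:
U(C) = -7 + C
L(F) = (1 + F)*(-7 + 2*F) (L(F) = (F + F/F)*(F + (-7 + F)) = (F + 1)*(-7 + 2*F) = (1 + F)*(-7 + 2*F))
-466*(L(10) + 800)*(-219 + 505) = -466*((-7 - 5*10 + 2*10²) + 800)*(-219 + 505) = -466*((-7 - 50 + 2*100) + 800)*286 = -466*((-7 - 50 + 200) + 800)*286 = -466*(143 + 800)*286 = -439438*286 = -466*269698 = -125679268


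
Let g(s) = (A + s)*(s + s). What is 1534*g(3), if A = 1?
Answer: 36816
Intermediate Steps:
g(s) = 2*s*(1 + s) (g(s) = (1 + s)*(s + s) = (1 + s)*(2*s) = 2*s*(1 + s))
1534*g(3) = 1534*(2*3*(1 + 3)) = 1534*(2*3*4) = 1534*24 = 36816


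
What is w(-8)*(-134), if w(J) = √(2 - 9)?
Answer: -134*I*√7 ≈ -354.53*I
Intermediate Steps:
w(J) = I*√7 (w(J) = √(-7) = I*√7)
w(-8)*(-134) = (I*√7)*(-134) = -134*I*√7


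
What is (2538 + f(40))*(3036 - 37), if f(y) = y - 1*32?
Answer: 7635454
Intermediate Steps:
f(y) = -32 + y (f(y) = y - 32 = -32 + y)
(2538 + f(40))*(3036 - 37) = (2538 + (-32 + 40))*(3036 - 37) = (2538 + 8)*2999 = 2546*2999 = 7635454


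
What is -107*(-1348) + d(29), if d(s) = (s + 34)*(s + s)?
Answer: 147890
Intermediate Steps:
d(s) = 2*s*(34 + s) (d(s) = (34 + s)*(2*s) = 2*s*(34 + s))
-107*(-1348) + d(29) = -107*(-1348) + 2*29*(34 + 29) = 144236 + 2*29*63 = 144236 + 3654 = 147890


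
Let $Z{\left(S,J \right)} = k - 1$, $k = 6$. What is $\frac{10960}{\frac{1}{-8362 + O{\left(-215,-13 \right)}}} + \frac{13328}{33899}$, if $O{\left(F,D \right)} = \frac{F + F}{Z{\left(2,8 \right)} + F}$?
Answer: $- \frac{65225968689472}{711879} \approx -9.1625 \cdot 10^{7}$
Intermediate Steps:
$Z{\left(S,J \right)} = 5$ ($Z{\left(S,J \right)} = 6 - 1 = 5$)
$O{\left(F,D \right)} = \frac{2 F}{5 + F}$ ($O{\left(F,D \right)} = \frac{F + F}{5 + F} = \frac{2 F}{5 + F}$)
$\frac{10960}{\frac{1}{-8362 + O{\left(-215,-13 \right)}}} + \frac{13328}{33899} = \frac{10960}{\frac{1}{-8362 + 2 \left(-215\right) \frac{1}{5 - 215}}} + \frac{13328}{33899} = \frac{10960}{\frac{1}{-8362 + 2 \left(-215\right) \frac{1}{-210}}} + 13328 \cdot \frac{1}{33899} = \frac{10960}{\frac{1}{-8362 + 2 \left(-215\right) \left(- \frac{1}{210}\right)}} + \frac{13328}{33899} = \frac{10960}{\frac{1}{-8362 + \frac{43}{21}}} + \frac{13328}{33899} = \frac{10960}{\frac{1}{- \frac{175559}{21}}} + \frac{13328}{33899} = \frac{10960}{- \frac{21}{175559}} + \frac{13328}{33899} = 10960 \left(- \frac{175559}{21}\right) + \frac{13328}{33899} = - \frac{1924126640}{21} + \frac{13328}{33899} = - \frac{65225968689472}{711879}$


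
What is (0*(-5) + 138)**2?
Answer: 19044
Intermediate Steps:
(0*(-5) + 138)**2 = (0 + 138)**2 = 138**2 = 19044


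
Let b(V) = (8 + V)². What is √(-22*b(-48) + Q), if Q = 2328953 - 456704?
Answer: √1837049 ≈ 1355.4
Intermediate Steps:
Q = 1872249
√(-22*b(-48) + Q) = √(-22*(8 - 48)² + 1872249) = √(-22*(-40)² + 1872249) = √(-22*1600 + 1872249) = √(-35200 + 1872249) = √1837049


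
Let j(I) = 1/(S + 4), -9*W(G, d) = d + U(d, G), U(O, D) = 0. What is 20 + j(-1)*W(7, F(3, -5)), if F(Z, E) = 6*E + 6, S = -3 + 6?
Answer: 428/21 ≈ 20.381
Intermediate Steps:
S = 3
F(Z, E) = 6 + 6*E
W(G, d) = -d/9 (W(G, d) = -(d + 0)/9 = -d/9)
j(I) = 1/7 (j(I) = 1/(3 + 4) = 1/7)
20 + j(-1)*W(7, F(3, -5)) = 20 + (-(6 + 6*(-5))/9)/7 = 20 + (-(6 - 30)/9)/7 = 20 + (-1/9*(-24))/7 = 20 + (1/7)*(8/3) = 20 + 8/21 = 428/21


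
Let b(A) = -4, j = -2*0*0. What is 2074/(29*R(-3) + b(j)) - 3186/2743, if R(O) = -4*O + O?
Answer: 4870180/704951 ≈ 6.9085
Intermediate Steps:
j = 0 (j = 0*0 = 0)
R(O) = -3*O
2074/(29*R(-3) + b(j)) - 3186/2743 = 2074/(29*(-3*(-3)) - 4) - 3186/2743 = 2074/(29*9 - 4) - 3186*1/2743 = 2074/(261 - 4) - 3186/2743 = 2074/257 - 3186/2743 = 4870180/704951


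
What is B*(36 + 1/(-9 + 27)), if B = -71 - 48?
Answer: -77231/18 ≈ -4290.6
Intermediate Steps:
B = -119
B*(36 + 1/(-9 + 27)) = -119*(36 + 1/(-9 + 27)) = -119*(36 + 1/18) = -119*649/18 = -77231/18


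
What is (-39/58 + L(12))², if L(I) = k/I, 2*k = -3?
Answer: 34225/53824 ≈ 0.63587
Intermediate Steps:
k = -3/2 (k = (½)*(-3) = -3/2 ≈ -1.5000)
L(I) = -3/(2*I)
(-39/58 + L(12))² = (-39/58 - 3/2/12)² = (-39*1/58 - 3/2*1/12)² = (-39/58 - ⅛)² = (-185/232)² = 34225/53824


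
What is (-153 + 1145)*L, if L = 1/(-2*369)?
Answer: -496/369 ≈ -1.3442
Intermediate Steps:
L = -1/738 (L = 1/(-738) = -1/738 ≈ -0.0013550)
(-153 + 1145)*L = (-153 + 1145)*(-1/738) = 992*(-1/738) = -496/369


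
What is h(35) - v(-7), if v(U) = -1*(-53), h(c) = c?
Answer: -18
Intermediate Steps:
v(U) = 53
h(35) - v(-7) = 35 - 1*53 = 35 - 53 = -18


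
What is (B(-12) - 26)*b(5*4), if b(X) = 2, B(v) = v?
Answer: -76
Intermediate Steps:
(B(-12) - 26)*b(5*4) = (-12 - 26)*2 = -38*2 = -76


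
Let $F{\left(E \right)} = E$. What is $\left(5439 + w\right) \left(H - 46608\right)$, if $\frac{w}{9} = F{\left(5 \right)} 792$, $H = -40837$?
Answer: $-3592153155$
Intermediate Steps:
$w = 35640$ ($w = 9 \cdot 5 \cdot 792 = 9 \cdot 3960 = 35640$)
$\left(5439 + w\right) \left(H - 46608\right) = \left(5439 + 35640\right) \left(-40837 - 46608\right) = 41079 \left(-87445\right) = -3592153155$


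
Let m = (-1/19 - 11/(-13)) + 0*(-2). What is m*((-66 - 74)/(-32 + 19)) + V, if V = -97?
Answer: -284027/3211 ≈ -88.454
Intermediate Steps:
m = 196/247 (m = (-1*1/19 - 11*(-1/13)) + 0 = (-1/19 + 11/13) + 0 = 196/247 + 0 = 196/247 ≈ 0.79352)
m*((-66 - 74)/(-32 + 19)) + V = 196*((-66 - 74)/(-32 + 19))/247 - 97 = 196*(-140/(-13))/247 - 97 = 196*(-140*(-1/13))/247 - 97 = (196/247)*(140/13) - 97 = 27440/3211 - 97 = -284027/3211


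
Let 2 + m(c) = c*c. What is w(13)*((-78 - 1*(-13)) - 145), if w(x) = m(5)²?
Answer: -111090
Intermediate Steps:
m(c) = -2 + c² (m(c) = -2 + c*c = -2 + c²)
w(x) = 529 (w(x) = (-2 + 5²)² = (-2 + 25)² = 23² = 529)
w(13)*((-78 - 1*(-13)) - 145) = 529*((-78 - 1*(-13)) - 145) = 529*((-78 + 13) - 145) = 529*(-65 - 145) = 529*(-210) = -111090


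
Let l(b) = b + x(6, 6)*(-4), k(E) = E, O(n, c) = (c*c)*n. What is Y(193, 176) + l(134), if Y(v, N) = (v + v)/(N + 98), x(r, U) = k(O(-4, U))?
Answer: 97463/137 ≈ 711.41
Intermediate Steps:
O(n, c) = n*c² (O(n, c) = c²*n = n*c²)
x(r, U) = -4*U²
Y(v, N) = 2*v/(98 + N) (Y(v, N) = (2*v)/(98 + N) = 2*v/(98 + N))
l(b) = 576 + b (l(b) = b - 4*6²*(-4) = b - 4*36*(-4) = b - 144*(-4) = b + 576 = 576 + b)
Y(193, 176) + l(134) = 2*193/(98 + 176) + (576 + 134) = 2*193/274 + 710 = 2*193*(1/274) + 710 = 193/137 + 710 = 97463/137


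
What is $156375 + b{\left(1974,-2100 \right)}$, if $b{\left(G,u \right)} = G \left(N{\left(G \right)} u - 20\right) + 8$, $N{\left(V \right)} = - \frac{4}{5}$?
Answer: $3433223$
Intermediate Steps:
$N{\left(V \right)} = - \frac{4}{5}$ ($N{\left(V \right)} = \left(-4\right) \frac{1}{5} = - \frac{4}{5}$)
$b{\left(G,u \right)} = 8 + G \left(-20 - \frac{4 u}{5}\right)$ ($b{\left(G,u \right)} = G \left(- \frac{4 u}{5} - 20\right) + 8 = G \left(-20 - \frac{4 u}{5}\right) + 8 = 8 + G \left(-20 - \frac{4 u}{5}\right)$)
$156375 + b{\left(1974,-2100 \right)} = 156375 - \left(39472 - 3316320\right) = 156375 + \left(8 - 39480 + 3316320\right) = 156375 + 3276848 = 3433223$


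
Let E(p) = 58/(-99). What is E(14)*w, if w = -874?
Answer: 50692/99 ≈ 512.04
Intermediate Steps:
E(p) = -58/99 (E(p) = 58*(-1/99) = -58/99)
E(14)*w = -58/99*(-874) = 50692/99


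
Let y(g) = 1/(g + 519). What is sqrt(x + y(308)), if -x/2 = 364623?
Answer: I*sqrt(498752486707)/827 ≈ 853.96*I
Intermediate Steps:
y(g) = 1/(519 + g)
x = -729246 (x = -2*364623 = -729246)
sqrt(x + y(308)) = sqrt(-729246 + 1/(519 + 308)) = sqrt(-729246 + 1/827) = sqrt(-603086441/827) = I*sqrt(498752486707)/827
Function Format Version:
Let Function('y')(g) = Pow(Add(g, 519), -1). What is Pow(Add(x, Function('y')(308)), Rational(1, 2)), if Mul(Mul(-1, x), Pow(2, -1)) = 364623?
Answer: Mul(Rational(1, 827), I, Pow(498752486707, Rational(1, 2))) ≈ Mul(853.96, I)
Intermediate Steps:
Function('y')(g) = Pow(Add(519, g), -1)
x = -729246 (x = Mul(-2, 364623) = -729246)
Pow(Add(x, Function('y')(308)), Rational(1, 2)) = Pow(Add(-729246, Pow(Add(519, 308), -1)), Rational(1, 2)) = Pow(Add(-729246, Pow(827, -1)), Rational(1, 2)) = Pow(Add(-729246, Rational(1, 827)), Rational(1, 2)) = Pow(Rational(-603086441, 827), Rational(1, 2)) = Mul(Rational(1, 827), I, Pow(498752486707, Rational(1, 2)))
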